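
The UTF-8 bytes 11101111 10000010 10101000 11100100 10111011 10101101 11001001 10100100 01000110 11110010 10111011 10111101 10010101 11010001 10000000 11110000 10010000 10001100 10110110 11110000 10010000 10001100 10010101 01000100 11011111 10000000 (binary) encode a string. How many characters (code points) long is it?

10

Byte at offset 0: 0xEF = 11101111 → 3-byte char (#1). Advance 3.
Byte at offset 3: 0xE4 = 11100100 → 3-byte char (#2). Advance 3.
Byte at offset 6: 0xC9 = 11001001 → 2-byte char (#3). Advance 2.
Byte at offset 8: 0x46 = 01000110 → 1-byte char (#4). Advance 1.
Byte at offset 9: 0xF2 = 11110010 → 4-byte char (#5). Advance 4.
Byte at offset 13: 0xD1 = 11010001 → 2-byte char (#6). Advance 2.
Byte at offset 15: 0xF0 = 11110000 → 4-byte char (#7). Advance 4.
Byte at offset 19: 0xF0 = 11110000 → 4-byte char (#8). Advance 4.
Byte at offset 23: 0x44 = 01000100 → 1-byte char (#9). Advance 1.
Byte at offset 24: 0xDF = 11011111 → 2-byte char (#10). Advance 2.
Reached end at offset 26 after 10 code points.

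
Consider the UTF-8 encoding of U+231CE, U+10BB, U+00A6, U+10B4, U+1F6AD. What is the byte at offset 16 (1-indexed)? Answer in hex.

1-indexed offset 16 is 0-indexed offset 15.
U+231CE → 4-byte form F0 A3 87 8E at offsets 0–3.
U+10BB → 3-byte form E1 82 BB at offsets 4–6.
U+00A6 → 2-byte form C2 A6 at offsets 7–8.
U+10B4 → 3-byte form E1 82 B4 at offsets 9–11.
U+1F6AD → 4-byte form F0 9F 9A AD at offsets 12–15.
Offset 15 falls in char 5's range; it's byte 4 of F0 9F 9A AD = 0xAD.

0xAD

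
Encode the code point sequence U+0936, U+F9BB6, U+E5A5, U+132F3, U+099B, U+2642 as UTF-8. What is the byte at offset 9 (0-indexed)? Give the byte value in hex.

0xA5

U+0936 → 3-byte form E0 A4 B6 at offsets 0–2.
U+F9BB6 → 4-byte form F3 B9 AE B6 at offsets 3–6.
U+E5A5 → 3-byte form EE 96 A5 at offsets 7–9.
Offset 9 falls in char 3's range; it's byte 3 of EE 96 A5 = 0xA5.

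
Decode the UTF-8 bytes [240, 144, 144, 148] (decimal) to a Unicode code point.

U+10414

Leading byte 0xF0 = 11110000 matches 11110xxx → 4-byte sequence.
Byte 1: 0xF0 = 11110000, payload 000 (3 bits).
Byte 2: 0x90 = 10010000 (10xxxxxx ✓), payload 010000.
Byte 3: 0x90 = 10010000 (10xxxxxx ✓), payload 010000.
Byte 4: 0x94 = 10010100 (10xxxxxx ✓), payload 010100.
Concatenate: 000010000010000010100 = 0x10414 (21 bits → U+10414).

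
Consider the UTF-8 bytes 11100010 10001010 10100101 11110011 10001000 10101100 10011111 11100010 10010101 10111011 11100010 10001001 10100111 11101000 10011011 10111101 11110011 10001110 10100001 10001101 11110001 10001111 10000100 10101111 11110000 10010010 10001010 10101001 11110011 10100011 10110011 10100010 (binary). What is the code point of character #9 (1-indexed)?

Offset 0: leading byte 0xE2 = 11100010 → 3-byte char #1 = E2 8A A5.
Offset 3: leading byte 0xF3 = 11110011 → 4-byte char #2 = F3 88 AC 9F.
Offset 7: leading byte 0xE2 = 11100010 → 3-byte char #3 = E2 95 BB.
Offset 10: leading byte 0xE2 = 11100010 → 3-byte char #4 = E2 89 A7.
Offset 13: leading byte 0xE8 = 11101000 → 3-byte char #5 = E8 9B BD.
Offset 16: leading byte 0xF3 = 11110011 → 4-byte char #6 = F3 8E A1 8D.
Offset 20: leading byte 0xF1 = 11110001 → 4-byte char #7 = F1 8F 84 AF.
Offset 24: leading byte 0xF0 = 11110000 → 4-byte char #8 = F0 92 8A A9.
Offset 28: leading byte 0xF3 = 11110011 → 4-byte char #9 = F3 A3 B3 A2.
Leading byte 0xF3 = 11110011 matches 11110xxx → 4-byte sequence.
Byte 1: 0xF3 = 11110011, payload 011 (3 bits).
Byte 2: 0xA3 = 10100011 (10xxxxxx ✓), payload 100011.
Byte 3: 0xB3 = 10110011 (10xxxxxx ✓), payload 110011.
Byte 4: 0xA2 = 10100010 (10xxxxxx ✓), payload 100010.
Concatenate: 011100011110011100010 = 0xE3CE2 (21 bits → U+E3CE2).

U+E3CE2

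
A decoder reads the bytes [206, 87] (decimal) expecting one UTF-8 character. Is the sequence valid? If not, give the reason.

invalid (non-continuation byte where continuation expected)

Leading byte 0xCE = 11001110 → 2-byte form.
Byte 2 is 0x57 = 01010111, which is not 10xxxxxx — expected a continuation byte.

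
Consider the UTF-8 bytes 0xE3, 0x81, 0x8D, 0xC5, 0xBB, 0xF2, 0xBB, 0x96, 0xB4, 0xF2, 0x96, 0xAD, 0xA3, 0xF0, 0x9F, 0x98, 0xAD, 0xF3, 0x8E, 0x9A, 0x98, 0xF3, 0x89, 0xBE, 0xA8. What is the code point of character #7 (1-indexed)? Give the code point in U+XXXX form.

Offset 0: leading byte 0xE3 = 11100011 → 3-byte char #1 = E3 81 8D.
Offset 3: leading byte 0xC5 = 11000101 → 2-byte char #2 = C5 BB.
Offset 5: leading byte 0xF2 = 11110010 → 4-byte char #3 = F2 BB 96 B4.
Offset 9: leading byte 0xF2 = 11110010 → 4-byte char #4 = F2 96 AD A3.
Offset 13: leading byte 0xF0 = 11110000 → 4-byte char #5 = F0 9F 98 AD.
Offset 17: leading byte 0xF3 = 11110011 → 4-byte char #6 = F3 8E 9A 98.
Offset 21: leading byte 0xF3 = 11110011 → 4-byte char #7 = F3 89 BE A8.
Leading byte 0xF3 = 11110011 matches 11110xxx → 4-byte sequence.
Byte 1: 0xF3 = 11110011, payload 011 (3 bits).
Byte 2: 0x89 = 10001001 (10xxxxxx ✓), payload 001001.
Byte 3: 0xBE = 10111110 (10xxxxxx ✓), payload 111110.
Byte 4: 0xA8 = 10101000 (10xxxxxx ✓), payload 101000.
Concatenate: 011001001111110101000 = 0xC9FA8 (21 bits → U+C9FA8).

U+C9FA8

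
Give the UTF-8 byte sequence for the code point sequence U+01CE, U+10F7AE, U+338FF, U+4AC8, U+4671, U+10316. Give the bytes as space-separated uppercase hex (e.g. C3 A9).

U+01CE: 2-byte form → C7 8E.
U+10F7AE: 4-byte form → F4 8F 9E AE.
U+338FF: 4-byte form → F0 B3 A3 BF.
U+4AC8: 3-byte form → E4 AB 88.
U+4671: 3-byte form → E4 99 B1.
U+10316: 4-byte form → F0 90 8C 96.
Concatenated (20 bytes): C7 8E F4 8F 9E AE F0 B3 A3 BF E4 AB 88 E4 99 B1 F0 90 8C 96.

C7 8E F4 8F 9E AE F0 B3 A3 BF E4 AB 88 E4 99 B1 F0 90 8C 96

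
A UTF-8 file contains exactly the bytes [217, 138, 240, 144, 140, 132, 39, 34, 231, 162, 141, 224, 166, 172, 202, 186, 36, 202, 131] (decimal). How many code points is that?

9

Byte at offset 0: 0xD9 = 11011001 → 2-byte char (#1). Advance 2.
Byte at offset 2: 0xF0 = 11110000 → 4-byte char (#2). Advance 4.
Byte at offset 6: 0x27 = 00100111 → 1-byte char (#3). Advance 1.
Byte at offset 7: 0x22 = 00100010 → 1-byte char (#4). Advance 1.
Byte at offset 8: 0xE7 = 11100111 → 3-byte char (#5). Advance 3.
Byte at offset 11: 0xE0 = 11100000 → 3-byte char (#6). Advance 3.
Byte at offset 14: 0xCA = 11001010 → 2-byte char (#7). Advance 2.
Byte at offset 16: 0x24 = 00100100 → 1-byte char (#8). Advance 1.
Byte at offset 17: 0xCA = 11001010 → 2-byte char (#9). Advance 2.
Reached end at offset 19 after 9 code points.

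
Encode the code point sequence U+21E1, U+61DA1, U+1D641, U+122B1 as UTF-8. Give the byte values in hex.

E2 87 A1 F1 A1 B6 A1 F0 9D 99 81 F0 92 8A B1

U+21E1: 3-byte form → E2 87 A1.
U+61DA1: 4-byte form → F1 A1 B6 A1.
U+1D641: 4-byte form → F0 9D 99 81.
U+122B1: 4-byte form → F0 92 8A B1.
Concatenated (15 bytes): E2 87 A1 F1 A1 B6 A1 F0 9D 99 81 F0 92 8A B1.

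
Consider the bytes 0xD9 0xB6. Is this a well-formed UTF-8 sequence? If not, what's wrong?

Leading byte 0xD9 = 11011001 → 2-byte form.
Continuation bytes 0xB6=10110110 all match 10xxxxxx.
Decoded value 0x676 is ≥ 0x80 (shortest form) and not a surrogate.

valid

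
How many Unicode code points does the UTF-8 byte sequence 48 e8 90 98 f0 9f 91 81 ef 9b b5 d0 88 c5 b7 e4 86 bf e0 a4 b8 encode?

Byte at offset 0: 0x48 = 01001000 → 1-byte char (#1). Advance 1.
Byte at offset 1: 0xE8 = 11101000 → 3-byte char (#2). Advance 3.
Byte at offset 4: 0xF0 = 11110000 → 4-byte char (#3). Advance 4.
Byte at offset 8: 0xEF = 11101111 → 3-byte char (#4). Advance 3.
Byte at offset 11: 0xD0 = 11010000 → 2-byte char (#5). Advance 2.
Byte at offset 13: 0xC5 = 11000101 → 2-byte char (#6). Advance 2.
Byte at offset 15: 0xE4 = 11100100 → 3-byte char (#7). Advance 3.
Byte at offset 18: 0xE0 = 11100000 → 3-byte char (#8). Advance 3.
Reached end at offset 21 after 8 code points.

8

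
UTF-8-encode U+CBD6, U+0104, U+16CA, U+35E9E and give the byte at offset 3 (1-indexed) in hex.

1-indexed offset 3 is 0-indexed offset 2.
U+CBD6 → 3-byte form EC AF 96 at offsets 0–2.
Offset 2 falls in char 1's range; it's byte 3 of EC AF 96 = 0x96.

0x96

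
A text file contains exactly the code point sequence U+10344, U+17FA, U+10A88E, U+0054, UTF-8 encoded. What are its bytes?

U+10344: 4-byte form → F0 90 8D 84.
U+17FA: 3-byte form → E1 9F BA.
U+10A88E: 4-byte form → F4 8A A2 8E.
U+0054: 1-byte form → 54.
Concatenated (12 bytes): F0 90 8D 84 E1 9F BA F4 8A A2 8E 54.

F0 90 8D 84 E1 9F BA F4 8A A2 8E 54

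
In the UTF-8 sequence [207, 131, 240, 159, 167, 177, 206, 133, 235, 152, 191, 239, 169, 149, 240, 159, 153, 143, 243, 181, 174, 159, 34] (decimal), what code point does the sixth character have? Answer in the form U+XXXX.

U+1F64F

Offset 0: leading byte 0xCF = 11001111 → 2-byte char #1 = CF 83.
Offset 2: leading byte 0xF0 = 11110000 → 4-byte char #2 = F0 9F A7 B1.
Offset 6: leading byte 0xCE = 11001110 → 2-byte char #3 = CE 85.
Offset 8: leading byte 0xEB = 11101011 → 3-byte char #4 = EB 98 BF.
Offset 11: leading byte 0xEF = 11101111 → 3-byte char #5 = EF A9 95.
Offset 14: leading byte 0xF0 = 11110000 → 4-byte char #6 = F0 9F 99 8F.
Leading byte 0xF0 = 11110000 matches 11110xxx → 4-byte sequence.
Byte 1: 0xF0 = 11110000, payload 000 (3 bits).
Byte 2: 0x9F = 10011111 (10xxxxxx ✓), payload 011111.
Byte 3: 0x99 = 10011001 (10xxxxxx ✓), payload 011001.
Byte 4: 0x8F = 10001111 (10xxxxxx ✓), payload 001111.
Concatenate: 000011111011001001111 = 0x1F64F (21 bits → U+1F64F).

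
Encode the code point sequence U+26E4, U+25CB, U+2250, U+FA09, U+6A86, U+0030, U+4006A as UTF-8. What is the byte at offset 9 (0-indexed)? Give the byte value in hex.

0xEF

U+26E4 → 3-byte form E2 9B A4 at offsets 0–2.
U+25CB → 3-byte form E2 97 8B at offsets 3–5.
U+2250 → 3-byte form E2 89 90 at offsets 6–8.
U+FA09 → 3-byte form EF A8 89 at offsets 9–11.
Offset 9 falls in char 4's range; it's byte 1 of EF A8 89 = 0xEF.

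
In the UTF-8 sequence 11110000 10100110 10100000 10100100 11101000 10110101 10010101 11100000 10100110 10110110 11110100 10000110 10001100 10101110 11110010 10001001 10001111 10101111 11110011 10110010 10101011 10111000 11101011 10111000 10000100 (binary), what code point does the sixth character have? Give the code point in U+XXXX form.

Offset 0: leading byte 0xF0 = 11110000 → 4-byte char #1 = F0 A6 A0 A4.
Offset 4: leading byte 0xE8 = 11101000 → 3-byte char #2 = E8 B5 95.
Offset 7: leading byte 0xE0 = 11100000 → 3-byte char #3 = E0 A6 B6.
Offset 10: leading byte 0xF4 = 11110100 → 4-byte char #4 = F4 86 8C AE.
Offset 14: leading byte 0xF2 = 11110010 → 4-byte char #5 = F2 89 8F AF.
Offset 18: leading byte 0xF3 = 11110011 → 4-byte char #6 = F3 B2 AB B8.
Leading byte 0xF3 = 11110011 matches 11110xxx → 4-byte sequence.
Byte 1: 0xF3 = 11110011, payload 011 (3 bits).
Byte 2: 0xB2 = 10110010 (10xxxxxx ✓), payload 110010.
Byte 3: 0xAB = 10101011 (10xxxxxx ✓), payload 101011.
Byte 4: 0xB8 = 10111000 (10xxxxxx ✓), payload 111000.
Concatenate: 011110010101011111000 = 0xF2AF8 (21 bits → U+F2AF8).

U+F2AF8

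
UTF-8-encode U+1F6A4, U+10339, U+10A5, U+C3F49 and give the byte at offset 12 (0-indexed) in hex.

0x83

U+1F6A4 → 4-byte form F0 9F 9A A4 at offsets 0–3.
U+10339 → 4-byte form F0 90 8C B9 at offsets 4–7.
U+10A5 → 3-byte form E1 82 A5 at offsets 8–10.
U+C3F49 → 4-byte form F3 83 BD 89 at offsets 11–14.
Offset 12 falls in char 4's range; it's byte 2 of F3 83 BD 89 = 0x83.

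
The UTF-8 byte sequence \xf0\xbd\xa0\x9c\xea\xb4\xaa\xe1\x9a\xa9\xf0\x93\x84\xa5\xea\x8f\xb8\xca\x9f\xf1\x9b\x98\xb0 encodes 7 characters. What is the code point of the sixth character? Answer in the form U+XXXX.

U+029F

Offset 0: leading byte 0xF0 = 11110000 → 4-byte char #1 = F0 BD A0 9C.
Offset 4: leading byte 0xEA = 11101010 → 3-byte char #2 = EA B4 AA.
Offset 7: leading byte 0xE1 = 11100001 → 3-byte char #3 = E1 9A A9.
Offset 10: leading byte 0xF0 = 11110000 → 4-byte char #4 = F0 93 84 A5.
Offset 14: leading byte 0xEA = 11101010 → 3-byte char #5 = EA 8F B8.
Offset 17: leading byte 0xCA = 11001010 → 2-byte char #6 = CA 9F.
Leading byte 0xCA = 11001010 matches 110xxxxx → 2-byte sequence.
Byte 1: 0xCA = 11001010, payload 01010 (5 bits).
Byte 2: 0x9F = 10011111 (10xxxxxx ✓), payload 011111.
Concatenate: 01010011111 = 0x29F (11 bits → U+029F).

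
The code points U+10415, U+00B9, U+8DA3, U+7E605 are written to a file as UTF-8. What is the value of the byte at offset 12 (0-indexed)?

0x85

U+10415 → 4-byte form F0 90 90 95 at offsets 0–3.
U+00B9 → 2-byte form C2 B9 at offsets 4–5.
U+8DA3 → 3-byte form E8 B6 A3 at offsets 6–8.
U+7E605 → 4-byte form F1 BE 98 85 at offsets 9–12.
Offset 12 falls in char 4's range; it's byte 4 of F1 BE 98 85 = 0x85.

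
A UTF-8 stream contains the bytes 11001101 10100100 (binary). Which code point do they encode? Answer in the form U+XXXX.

Leading byte 0xCD = 11001101 matches 110xxxxx → 2-byte sequence.
Byte 1: 0xCD = 11001101, payload 01101 (5 bits).
Byte 2: 0xA4 = 10100100 (10xxxxxx ✓), payload 100100.
Concatenate: 01101100100 = 0x364 (11 bits → U+0364).

U+0364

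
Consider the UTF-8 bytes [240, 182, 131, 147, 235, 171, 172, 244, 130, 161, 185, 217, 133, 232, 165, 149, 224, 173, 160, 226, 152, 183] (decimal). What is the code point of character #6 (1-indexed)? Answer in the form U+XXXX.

Offset 0: leading byte 0xF0 = 11110000 → 4-byte char #1 = F0 B6 83 93.
Offset 4: leading byte 0xEB = 11101011 → 3-byte char #2 = EB AB AC.
Offset 7: leading byte 0xF4 = 11110100 → 4-byte char #3 = F4 82 A1 B9.
Offset 11: leading byte 0xD9 = 11011001 → 2-byte char #4 = D9 85.
Offset 13: leading byte 0xE8 = 11101000 → 3-byte char #5 = E8 A5 95.
Offset 16: leading byte 0xE0 = 11100000 → 3-byte char #6 = E0 AD A0.
Leading byte 0xE0 = 11100000 matches 1110xxxx → 3-byte sequence.
Byte 1: 0xE0 = 11100000, payload 0000 (4 bits).
Byte 2: 0xAD = 10101101 (10xxxxxx ✓), payload 101101.
Byte 3: 0xA0 = 10100000 (10xxxxxx ✓), payload 100000.
Concatenate: 0000101101100000 = 0xB60 (16 bits → U+0B60).

U+0B60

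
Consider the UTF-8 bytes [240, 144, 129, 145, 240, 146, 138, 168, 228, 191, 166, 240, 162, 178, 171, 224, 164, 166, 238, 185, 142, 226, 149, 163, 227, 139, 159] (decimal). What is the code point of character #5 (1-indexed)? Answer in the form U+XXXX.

U+0926

Offset 0: leading byte 0xF0 = 11110000 → 4-byte char #1 = F0 90 81 91.
Offset 4: leading byte 0xF0 = 11110000 → 4-byte char #2 = F0 92 8A A8.
Offset 8: leading byte 0xE4 = 11100100 → 3-byte char #3 = E4 BF A6.
Offset 11: leading byte 0xF0 = 11110000 → 4-byte char #4 = F0 A2 B2 AB.
Offset 15: leading byte 0xE0 = 11100000 → 3-byte char #5 = E0 A4 A6.
Leading byte 0xE0 = 11100000 matches 1110xxxx → 3-byte sequence.
Byte 1: 0xE0 = 11100000, payload 0000 (4 bits).
Byte 2: 0xA4 = 10100100 (10xxxxxx ✓), payload 100100.
Byte 3: 0xA6 = 10100110 (10xxxxxx ✓), payload 100110.
Concatenate: 0000100100100110 = 0x926 (16 bits → U+0926).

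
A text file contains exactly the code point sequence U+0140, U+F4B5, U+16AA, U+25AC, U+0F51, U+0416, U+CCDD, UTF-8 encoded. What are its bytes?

U+0140: 2-byte form → C5 80.
U+F4B5: 3-byte form → EF 92 B5.
U+16AA: 3-byte form → E1 9A AA.
U+25AC: 3-byte form → E2 96 AC.
U+0F51: 3-byte form → E0 BD 91.
U+0416: 2-byte form → D0 96.
U+CCDD: 3-byte form → EC B3 9D.
Concatenated (19 bytes): C5 80 EF 92 B5 E1 9A AA E2 96 AC E0 BD 91 D0 96 EC B3 9D.

C5 80 EF 92 B5 E1 9A AA E2 96 AC E0 BD 91 D0 96 EC B3 9D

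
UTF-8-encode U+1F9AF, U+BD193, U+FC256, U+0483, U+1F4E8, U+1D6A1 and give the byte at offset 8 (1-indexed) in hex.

1-indexed offset 8 is 0-indexed offset 7.
U+1F9AF → 4-byte form F0 9F A6 AF at offsets 0–3.
U+BD193 → 4-byte form F2 BD 86 93 at offsets 4–7.
Offset 7 falls in char 2's range; it's byte 4 of F2 BD 86 93 = 0x93.

0x93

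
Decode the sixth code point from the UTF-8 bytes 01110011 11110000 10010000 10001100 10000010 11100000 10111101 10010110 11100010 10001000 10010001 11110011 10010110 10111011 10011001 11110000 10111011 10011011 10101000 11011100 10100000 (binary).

U+3B6E8

Offset 0: leading byte 0x73 = 01110011 → 1-byte char #1 = 73.
Offset 1: leading byte 0xF0 = 11110000 → 4-byte char #2 = F0 90 8C 82.
Offset 5: leading byte 0xE0 = 11100000 → 3-byte char #3 = E0 BD 96.
Offset 8: leading byte 0xE2 = 11100010 → 3-byte char #4 = E2 88 91.
Offset 11: leading byte 0xF3 = 11110011 → 4-byte char #5 = F3 96 BB 99.
Offset 15: leading byte 0xF0 = 11110000 → 4-byte char #6 = F0 BB 9B A8.
Leading byte 0xF0 = 11110000 matches 11110xxx → 4-byte sequence.
Byte 1: 0xF0 = 11110000, payload 000 (3 bits).
Byte 2: 0xBB = 10111011 (10xxxxxx ✓), payload 111011.
Byte 3: 0x9B = 10011011 (10xxxxxx ✓), payload 011011.
Byte 4: 0xA8 = 10101000 (10xxxxxx ✓), payload 101000.
Concatenate: 000111011011011101000 = 0x3B6E8 (21 bits → U+3B6E8).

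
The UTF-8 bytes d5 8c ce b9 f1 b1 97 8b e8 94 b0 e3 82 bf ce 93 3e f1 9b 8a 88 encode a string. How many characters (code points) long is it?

Byte at offset 0: 0xD5 = 11010101 → 2-byte char (#1). Advance 2.
Byte at offset 2: 0xCE = 11001110 → 2-byte char (#2). Advance 2.
Byte at offset 4: 0xF1 = 11110001 → 4-byte char (#3). Advance 4.
Byte at offset 8: 0xE8 = 11101000 → 3-byte char (#4). Advance 3.
Byte at offset 11: 0xE3 = 11100011 → 3-byte char (#5). Advance 3.
Byte at offset 14: 0xCE = 11001110 → 2-byte char (#6). Advance 2.
Byte at offset 16: 0x3E = 00111110 → 1-byte char (#7). Advance 1.
Byte at offset 17: 0xF1 = 11110001 → 4-byte char (#8). Advance 4.
Reached end at offset 21 after 8 code points.

8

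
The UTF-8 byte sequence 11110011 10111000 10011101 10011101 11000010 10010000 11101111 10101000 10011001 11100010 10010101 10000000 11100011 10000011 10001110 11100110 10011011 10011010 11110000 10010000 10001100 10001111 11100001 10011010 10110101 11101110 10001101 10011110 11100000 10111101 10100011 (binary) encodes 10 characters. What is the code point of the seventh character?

U+1030F

Offset 0: leading byte 0xF3 = 11110011 → 4-byte char #1 = F3 B8 9D 9D.
Offset 4: leading byte 0xC2 = 11000010 → 2-byte char #2 = C2 90.
Offset 6: leading byte 0xEF = 11101111 → 3-byte char #3 = EF A8 99.
Offset 9: leading byte 0xE2 = 11100010 → 3-byte char #4 = E2 95 80.
Offset 12: leading byte 0xE3 = 11100011 → 3-byte char #5 = E3 83 8E.
Offset 15: leading byte 0xE6 = 11100110 → 3-byte char #6 = E6 9B 9A.
Offset 18: leading byte 0xF0 = 11110000 → 4-byte char #7 = F0 90 8C 8F.
Leading byte 0xF0 = 11110000 matches 11110xxx → 4-byte sequence.
Byte 1: 0xF0 = 11110000, payload 000 (3 bits).
Byte 2: 0x90 = 10010000 (10xxxxxx ✓), payload 010000.
Byte 3: 0x8C = 10001100 (10xxxxxx ✓), payload 001100.
Byte 4: 0x8F = 10001111 (10xxxxxx ✓), payload 001111.
Concatenate: 000010000001100001111 = 0x1030F (21 bits → U+1030F).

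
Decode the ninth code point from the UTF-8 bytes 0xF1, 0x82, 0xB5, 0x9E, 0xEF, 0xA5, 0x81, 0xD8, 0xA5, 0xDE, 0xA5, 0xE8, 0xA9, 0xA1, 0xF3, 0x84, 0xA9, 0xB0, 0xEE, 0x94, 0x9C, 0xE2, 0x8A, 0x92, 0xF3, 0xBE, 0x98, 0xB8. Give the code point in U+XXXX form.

U+FE638

Offset 0: leading byte 0xF1 = 11110001 → 4-byte char #1 = F1 82 B5 9E.
Offset 4: leading byte 0xEF = 11101111 → 3-byte char #2 = EF A5 81.
Offset 7: leading byte 0xD8 = 11011000 → 2-byte char #3 = D8 A5.
Offset 9: leading byte 0xDE = 11011110 → 2-byte char #4 = DE A5.
Offset 11: leading byte 0xE8 = 11101000 → 3-byte char #5 = E8 A9 A1.
Offset 14: leading byte 0xF3 = 11110011 → 4-byte char #6 = F3 84 A9 B0.
Offset 18: leading byte 0xEE = 11101110 → 3-byte char #7 = EE 94 9C.
Offset 21: leading byte 0xE2 = 11100010 → 3-byte char #8 = E2 8A 92.
Offset 24: leading byte 0xF3 = 11110011 → 4-byte char #9 = F3 BE 98 B8.
Leading byte 0xF3 = 11110011 matches 11110xxx → 4-byte sequence.
Byte 1: 0xF3 = 11110011, payload 011 (3 bits).
Byte 2: 0xBE = 10111110 (10xxxxxx ✓), payload 111110.
Byte 3: 0x98 = 10011000 (10xxxxxx ✓), payload 011000.
Byte 4: 0xB8 = 10111000 (10xxxxxx ✓), payload 111000.
Concatenate: 011111110011000111000 = 0xFE638 (21 bits → U+FE638).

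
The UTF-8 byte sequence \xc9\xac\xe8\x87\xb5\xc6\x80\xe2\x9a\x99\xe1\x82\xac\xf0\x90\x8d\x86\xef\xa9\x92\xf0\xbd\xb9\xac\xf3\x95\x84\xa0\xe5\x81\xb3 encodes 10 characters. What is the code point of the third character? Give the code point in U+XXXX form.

Offset 0: leading byte 0xC9 = 11001001 → 2-byte char #1 = C9 AC.
Offset 2: leading byte 0xE8 = 11101000 → 3-byte char #2 = E8 87 B5.
Offset 5: leading byte 0xC6 = 11000110 → 2-byte char #3 = C6 80.
Leading byte 0xC6 = 11000110 matches 110xxxxx → 2-byte sequence.
Byte 1: 0xC6 = 11000110, payload 00110 (5 bits).
Byte 2: 0x80 = 10000000 (10xxxxxx ✓), payload 000000.
Concatenate: 00110000000 = 0x180 (11 bits → U+0180).

U+0180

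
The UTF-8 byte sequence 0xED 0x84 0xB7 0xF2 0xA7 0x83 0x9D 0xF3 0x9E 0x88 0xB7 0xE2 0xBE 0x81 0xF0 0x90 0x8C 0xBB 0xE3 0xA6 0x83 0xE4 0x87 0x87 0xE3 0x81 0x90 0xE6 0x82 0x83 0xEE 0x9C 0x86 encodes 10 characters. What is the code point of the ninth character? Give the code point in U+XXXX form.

Offset 0: leading byte 0xED = 11101101 → 3-byte char #1 = ED 84 B7.
Offset 3: leading byte 0xF2 = 11110010 → 4-byte char #2 = F2 A7 83 9D.
Offset 7: leading byte 0xF3 = 11110011 → 4-byte char #3 = F3 9E 88 B7.
Offset 11: leading byte 0xE2 = 11100010 → 3-byte char #4 = E2 BE 81.
Offset 14: leading byte 0xF0 = 11110000 → 4-byte char #5 = F0 90 8C BB.
Offset 18: leading byte 0xE3 = 11100011 → 3-byte char #6 = E3 A6 83.
Offset 21: leading byte 0xE4 = 11100100 → 3-byte char #7 = E4 87 87.
Offset 24: leading byte 0xE3 = 11100011 → 3-byte char #8 = E3 81 90.
Offset 27: leading byte 0xE6 = 11100110 → 3-byte char #9 = E6 82 83.
Leading byte 0xE6 = 11100110 matches 1110xxxx → 3-byte sequence.
Byte 1: 0xE6 = 11100110, payload 0110 (4 bits).
Byte 2: 0x82 = 10000010 (10xxxxxx ✓), payload 000010.
Byte 3: 0x83 = 10000011 (10xxxxxx ✓), payload 000011.
Concatenate: 0110000010000011 = 0x6083 (16 bits → U+6083).

U+6083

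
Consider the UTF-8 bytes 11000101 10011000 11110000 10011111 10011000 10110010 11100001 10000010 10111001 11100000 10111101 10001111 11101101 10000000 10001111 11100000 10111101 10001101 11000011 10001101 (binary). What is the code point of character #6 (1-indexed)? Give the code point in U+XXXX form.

Offset 0: leading byte 0xC5 = 11000101 → 2-byte char #1 = C5 98.
Offset 2: leading byte 0xF0 = 11110000 → 4-byte char #2 = F0 9F 98 B2.
Offset 6: leading byte 0xE1 = 11100001 → 3-byte char #3 = E1 82 B9.
Offset 9: leading byte 0xE0 = 11100000 → 3-byte char #4 = E0 BD 8F.
Offset 12: leading byte 0xED = 11101101 → 3-byte char #5 = ED 80 8F.
Offset 15: leading byte 0xE0 = 11100000 → 3-byte char #6 = E0 BD 8D.
Leading byte 0xE0 = 11100000 matches 1110xxxx → 3-byte sequence.
Byte 1: 0xE0 = 11100000, payload 0000 (4 bits).
Byte 2: 0xBD = 10111101 (10xxxxxx ✓), payload 111101.
Byte 3: 0x8D = 10001101 (10xxxxxx ✓), payload 001101.
Concatenate: 0000111101001101 = 0xF4D (16 bits → U+0F4D).

U+0F4D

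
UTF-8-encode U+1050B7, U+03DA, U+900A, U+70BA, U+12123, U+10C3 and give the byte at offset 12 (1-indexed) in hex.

1-indexed offset 12 is 0-indexed offset 11.
U+1050B7 → 4-byte form F4 85 82 B7 at offsets 0–3.
U+03DA → 2-byte form CF 9A at offsets 4–5.
U+900A → 3-byte form E9 80 8A at offsets 6–8.
U+70BA → 3-byte form E7 82 BA at offsets 9–11.
Offset 11 falls in char 4's range; it's byte 3 of E7 82 BA = 0xBA.

0xBA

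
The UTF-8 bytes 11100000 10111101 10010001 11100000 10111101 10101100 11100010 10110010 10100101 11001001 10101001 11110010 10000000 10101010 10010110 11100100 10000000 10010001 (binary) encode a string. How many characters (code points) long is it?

6

Byte at offset 0: 0xE0 = 11100000 → 3-byte char (#1). Advance 3.
Byte at offset 3: 0xE0 = 11100000 → 3-byte char (#2). Advance 3.
Byte at offset 6: 0xE2 = 11100010 → 3-byte char (#3). Advance 3.
Byte at offset 9: 0xC9 = 11001001 → 2-byte char (#4). Advance 2.
Byte at offset 11: 0xF2 = 11110010 → 4-byte char (#5). Advance 4.
Byte at offset 15: 0xE4 = 11100100 → 3-byte char (#6). Advance 3.
Reached end at offset 18 after 6 code points.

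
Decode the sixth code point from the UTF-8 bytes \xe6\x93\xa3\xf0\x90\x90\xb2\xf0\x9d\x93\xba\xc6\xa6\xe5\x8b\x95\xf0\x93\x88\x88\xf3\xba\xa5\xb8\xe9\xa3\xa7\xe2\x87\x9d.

Offset 0: leading byte 0xE6 = 11100110 → 3-byte char #1 = E6 93 A3.
Offset 3: leading byte 0xF0 = 11110000 → 4-byte char #2 = F0 90 90 B2.
Offset 7: leading byte 0xF0 = 11110000 → 4-byte char #3 = F0 9D 93 BA.
Offset 11: leading byte 0xC6 = 11000110 → 2-byte char #4 = C6 A6.
Offset 13: leading byte 0xE5 = 11100101 → 3-byte char #5 = E5 8B 95.
Offset 16: leading byte 0xF0 = 11110000 → 4-byte char #6 = F0 93 88 88.
Leading byte 0xF0 = 11110000 matches 11110xxx → 4-byte sequence.
Byte 1: 0xF0 = 11110000, payload 000 (3 bits).
Byte 2: 0x93 = 10010011 (10xxxxxx ✓), payload 010011.
Byte 3: 0x88 = 10001000 (10xxxxxx ✓), payload 001000.
Byte 4: 0x88 = 10001000 (10xxxxxx ✓), payload 001000.
Concatenate: 000010011001000001000 = 0x13208 (21 bits → U+13208).

U+13208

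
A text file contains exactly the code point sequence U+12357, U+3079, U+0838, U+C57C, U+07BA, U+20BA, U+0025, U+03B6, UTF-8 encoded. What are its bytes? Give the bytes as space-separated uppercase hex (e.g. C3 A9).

F0 92 8D 97 E3 81 B9 E0 A0 B8 EC 95 BC DE BA E2 82 BA 25 CE B6

U+12357: 4-byte form → F0 92 8D 97.
U+3079: 3-byte form → E3 81 B9.
U+0838: 3-byte form → E0 A0 B8.
U+C57C: 3-byte form → EC 95 BC.
U+07BA: 2-byte form → DE BA.
U+20BA: 3-byte form → E2 82 BA.
U+0025: 1-byte form → 25.
U+03B6: 2-byte form → CE B6.
Concatenated (21 bytes): F0 92 8D 97 E3 81 B9 E0 A0 B8 EC 95 BC DE BA E2 82 BA 25 CE B6.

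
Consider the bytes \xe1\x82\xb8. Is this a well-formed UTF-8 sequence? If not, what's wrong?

valid

Leading byte 0xE1 = 11100001 → 3-byte form.
Continuation bytes 0x82=10000010, 0xB8=10111000 all match 10xxxxxx.
Decoded value 0x10B8 is ≥ 0x800 (shortest form) and not a surrogate.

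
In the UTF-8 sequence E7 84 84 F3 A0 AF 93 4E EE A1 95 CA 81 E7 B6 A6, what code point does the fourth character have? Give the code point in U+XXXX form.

U+E855

Offset 0: leading byte 0xE7 = 11100111 → 3-byte char #1 = E7 84 84.
Offset 3: leading byte 0xF3 = 11110011 → 4-byte char #2 = F3 A0 AF 93.
Offset 7: leading byte 0x4E = 01001110 → 1-byte char #3 = 4E.
Offset 8: leading byte 0xEE = 11101110 → 3-byte char #4 = EE A1 95.
Leading byte 0xEE = 11101110 matches 1110xxxx → 3-byte sequence.
Byte 1: 0xEE = 11101110, payload 1110 (4 bits).
Byte 2: 0xA1 = 10100001 (10xxxxxx ✓), payload 100001.
Byte 3: 0x95 = 10010101 (10xxxxxx ✓), payload 010101.
Concatenate: 1110100001010101 = 0xE855 (16 bits → U+E855).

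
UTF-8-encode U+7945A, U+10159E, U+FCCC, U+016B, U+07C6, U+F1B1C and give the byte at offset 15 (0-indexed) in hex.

0xF3

U+7945A → 4-byte form F1 B9 91 9A at offsets 0–3.
U+10159E → 4-byte form F4 81 96 9E at offsets 4–7.
U+FCCC → 3-byte form EF B3 8C at offsets 8–10.
U+016B → 2-byte form C5 AB at offsets 11–12.
U+07C6 → 2-byte form DF 86 at offsets 13–14.
U+F1B1C → 4-byte form F3 B1 AC 9C at offsets 15–18.
Offset 15 falls in char 6's range; it's byte 1 of F3 B1 AC 9C = 0xF3.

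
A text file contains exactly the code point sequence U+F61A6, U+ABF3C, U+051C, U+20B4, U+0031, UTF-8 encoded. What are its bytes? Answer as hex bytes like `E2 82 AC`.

F3 B6 86 A6 F2 AB BC BC D4 9C E2 82 B4 31

U+F61A6: 4-byte form → F3 B6 86 A6.
U+ABF3C: 4-byte form → F2 AB BC BC.
U+051C: 2-byte form → D4 9C.
U+20B4: 3-byte form → E2 82 B4.
U+0031: 1-byte form → 31.
Concatenated (14 bytes): F3 B6 86 A6 F2 AB BC BC D4 9C E2 82 B4 31.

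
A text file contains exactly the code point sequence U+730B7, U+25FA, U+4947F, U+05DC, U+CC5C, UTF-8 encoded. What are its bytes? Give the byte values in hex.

U+730B7: 4-byte form → F1 B3 82 B7.
U+25FA: 3-byte form → E2 97 BA.
U+4947F: 4-byte form → F1 89 91 BF.
U+05DC: 2-byte form → D7 9C.
U+CC5C: 3-byte form → EC B1 9C.
Concatenated (16 bytes): F1 B3 82 B7 E2 97 BA F1 89 91 BF D7 9C EC B1 9C.

F1 B3 82 B7 E2 97 BA F1 89 91 BF D7 9C EC B1 9C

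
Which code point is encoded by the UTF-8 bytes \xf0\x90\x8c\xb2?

U+10332

Leading byte 0xF0 = 11110000 matches 11110xxx → 4-byte sequence.
Byte 1: 0xF0 = 11110000, payload 000 (3 bits).
Byte 2: 0x90 = 10010000 (10xxxxxx ✓), payload 010000.
Byte 3: 0x8C = 10001100 (10xxxxxx ✓), payload 001100.
Byte 4: 0xB2 = 10110010 (10xxxxxx ✓), payload 110010.
Concatenate: 000010000001100110010 = 0x10332 (21 bits → U+10332).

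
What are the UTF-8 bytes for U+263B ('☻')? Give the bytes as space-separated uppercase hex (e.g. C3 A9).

U+263B = 0x263B = 9787 decimal. In range U+0800–U+FFFF → 3-byte form: 1110xxxx 10xxxxxx 10xxxxxx.
Binary (16 bits): 0010011000111011.
Split 4+6+6: 0010 | 011000 | 111011.
Byte 1: 11100010 = 0xE2.
Byte 2: 10011000 = 0x98.
Byte 3: 10111011 = 0xBB.

E2 98 BB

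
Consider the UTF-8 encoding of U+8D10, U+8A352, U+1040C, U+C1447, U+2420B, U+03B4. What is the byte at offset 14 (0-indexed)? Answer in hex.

0x87

U+8D10 → 3-byte form E8 B4 90 at offsets 0–2.
U+8A352 → 4-byte form F2 8A 8D 92 at offsets 3–6.
U+1040C → 4-byte form F0 90 90 8C at offsets 7–10.
U+C1447 → 4-byte form F3 81 91 87 at offsets 11–14.
Offset 14 falls in char 4's range; it's byte 4 of F3 81 91 87 = 0x87.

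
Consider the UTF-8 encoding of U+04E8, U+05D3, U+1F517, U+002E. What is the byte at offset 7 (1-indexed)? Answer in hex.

0x94

1-indexed offset 7 is 0-indexed offset 6.
U+04E8 → 2-byte form D3 A8 at offsets 0–1.
U+05D3 → 2-byte form D7 93 at offsets 2–3.
U+1F517 → 4-byte form F0 9F 94 97 at offsets 4–7.
Offset 6 falls in char 3's range; it's byte 3 of F0 9F 94 97 = 0x94.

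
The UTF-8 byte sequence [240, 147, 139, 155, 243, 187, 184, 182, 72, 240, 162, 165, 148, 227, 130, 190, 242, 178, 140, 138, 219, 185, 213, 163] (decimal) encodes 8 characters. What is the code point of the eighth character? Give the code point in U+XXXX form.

Offset 0: leading byte 0xF0 = 11110000 → 4-byte char #1 = F0 93 8B 9B.
Offset 4: leading byte 0xF3 = 11110011 → 4-byte char #2 = F3 BB B8 B6.
Offset 8: leading byte 0x48 = 01001000 → 1-byte char #3 = 48.
Offset 9: leading byte 0xF0 = 11110000 → 4-byte char #4 = F0 A2 A5 94.
Offset 13: leading byte 0xE3 = 11100011 → 3-byte char #5 = E3 82 BE.
Offset 16: leading byte 0xF2 = 11110010 → 4-byte char #6 = F2 B2 8C 8A.
Offset 20: leading byte 0xDB = 11011011 → 2-byte char #7 = DB B9.
Offset 22: leading byte 0xD5 = 11010101 → 2-byte char #8 = D5 A3.
Leading byte 0xD5 = 11010101 matches 110xxxxx → 2-byte sequence.
Byte 1: 0xD5 = 11010101, payload 10101 (5 bits).
Byte 2: 0xA3 = 10100011 (10xxxxxx ✓), payload 100011.
Concatenate: 10101100011 = 0x563 (11 bits → U+0563).

U+0563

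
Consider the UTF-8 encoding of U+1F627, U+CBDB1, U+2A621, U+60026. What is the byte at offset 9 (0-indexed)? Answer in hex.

0xAA

U+1F627 → 4-byte form F0 9F 98 A7 at offsets 0–3.
U+CBDB1 → 4-byte form F3 8B B6 B1 at offsets 4–7.
U+2A621 → 4-byte form F0 AA 98 A1 at offsets 8–11.
Offset 9 falls in char 3's range; it's byte 2 of F0 AA 98 A1 = 0xAA.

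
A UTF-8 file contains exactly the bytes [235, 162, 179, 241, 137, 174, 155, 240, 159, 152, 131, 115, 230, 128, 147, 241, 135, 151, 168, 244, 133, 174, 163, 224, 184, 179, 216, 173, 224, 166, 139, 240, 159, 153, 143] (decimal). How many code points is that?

Byte at offset 0: 0xEB = 11101011 → 3-byte char (#1). Advance 3.
Byte at offset 3: 0xF1 = 11110001 → 4-byte char (#2). Advance 4.
Byte at offset 7: 0xF0 = 11110000 → 4-byte char (#3). Advance 4.
Byte at offset 11: 0x73 = 01110011 → 1-byte char (#4). Advance 1.
Byte at offset 12: 0xE6 = 11100110 → 3-byte char (#5). Advance 3.
Byte at offset 15: 0xF1 = 11110001 → 4-byte char (#6). Advance 4.
Byte at offset 19: 0xF4 = 11110100 → 4-byte char (#7). Advance 4.
Byte at offset 23: 0xE0 = 11100000 → 3-byte char (#8). Advance 3.
Byte at offset 26: 0xD8 = 11011000 → 2-byte char (#9). Advance 2.
Byte at offset 28: 0xE0 = 11100000 → 3-byte char (#10). Advance 3.
Byte at offset 31: 0xF0 = 11110000 → 4-byte char (#11). Advance 4.
Reached end at offset 35 after 11 code points.

11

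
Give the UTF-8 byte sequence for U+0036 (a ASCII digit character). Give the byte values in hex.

36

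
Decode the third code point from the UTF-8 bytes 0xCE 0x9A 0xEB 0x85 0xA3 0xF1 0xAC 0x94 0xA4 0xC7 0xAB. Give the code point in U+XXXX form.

U+6C524

Offset 0: leading byte 0xCE = 11001110 → 2-byte char #1 = CE 9A.
Offset 2: leading byte 0xEB = 11101011 → 3-byte char #2 = EB 85 A3.
Offset 5: leading byte 0xF1 = 11110001 → 4-byte char #3 = F1 AC 94 A4.
Leading byte 0xF1 = 11110001 matches 11110xxx → 4-byte sequence.
Byte 1: 0xF1 = 11110001, payload 001 (3 bits).
Byte 2: 0xAC = 10101100 (10xxxxxx ✓), payload 101100.
Byte 3: 0x94 = 10010100 (10xxxxxx ✓), payload 010100.
Byte 4: 0xA4 = 10100100 (10xxxxxx ✓), payload 100100.
Concatenate: 001101100010100100100 = 0x6C524 (21 bits → U+6C524).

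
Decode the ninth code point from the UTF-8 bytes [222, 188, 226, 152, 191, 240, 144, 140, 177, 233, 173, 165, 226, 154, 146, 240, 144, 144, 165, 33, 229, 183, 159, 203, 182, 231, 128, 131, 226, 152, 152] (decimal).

Offset 0: leading byte 0xDE = 11011110 → 2-byte char #1 = DE BC.
Offset 2: leading byte 0xE2 = 11100010 → 3-byte char #2 = E2 98 BF.
Offset 5: leading byte 0xF0 = 11110000 → 4-byte char #3 = F0 90 8C B1.
Offset 9: leading byte 0xE9 = 11101001 → 3-byte char #4 = E9 AD A5.
Offset 12: leading byte 0xE2 = 11100010 → 3-byte char #5 = E2 9A 92.
Offset 15: leading byte 0xF0 = 11110000 → 4-byte char #6 = F0 90 90 A5.
Offset 19: leading byte 0x21 = 00100001 → 1-byte char #7 = 21.
Offset 20: leading byte 0xE5 = 11100101 → 3-byte char #8 = E5 B7 9F.
Offset 23: leading byte 0xCB = 11001011 → 2-byte char #9 = CB B6.
Leading byte 0xCB = 11001011 matches 110xxxxx → 2-byte sequence.
Byte 1: 0xCB = 11001011, payload 01011 (5 bits).
Byte 2: 0xB6 = 10110110 (10xxxxxx ✓), payload 110110.
Concatenate: 01011110110 = 0x2F6 (11 bits → U+02F6).

U+02F6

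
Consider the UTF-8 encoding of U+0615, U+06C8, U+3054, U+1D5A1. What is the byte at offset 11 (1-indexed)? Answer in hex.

1-indexed offset 11 is 0-indexed offset 10.
U+0615 → 2-byte form D8 95 at offsets 0–1.
U+06C8 → 2-byte form DB 88 at offsets 2–3.
U+3054 → 3-byte form E3 81 94 at offsets 4–6.
U+1D5A1 → 4-byte form F0 9D 96 A1 at offsets 7–10.
Offset 10 falls in char 4's range; it's byte 4 of F0 9D 96 A1 = 0xA1.

0xA1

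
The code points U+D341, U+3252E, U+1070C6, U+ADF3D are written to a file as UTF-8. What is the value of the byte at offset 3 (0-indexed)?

U+D341 → 3-byte form ED 8D 81 at offsets 0–2.
U+3252E → 4-byte form F0 B2 94 AE at offsets 3–6.
Offset 3 falls in char 2's range; it's byte 1 of F0 B2 94 AE = 0xF0.

0xF0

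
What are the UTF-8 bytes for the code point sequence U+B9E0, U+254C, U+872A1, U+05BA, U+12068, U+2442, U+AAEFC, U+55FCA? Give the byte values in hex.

EB A7 A0 E2 95 8C F2 87 8A A1 D6 BA F0 92 81 A8 E2 91 82 F2 AA BB BC F1 95 BF 8A

U+B9E0: 3-byte form → EB A7 A0.
U+254C: 3-byte form → E2 95 8C.
U+872A1: 4-byte form → F2 87 8A A1.
U+05BA: 2-byte form → D6 BA.
U+12068: 4-byte form → F0 92 81 A8.
U+2442: 3-byte form → E2 91 82.
U+AAEFC: 4-byte form → F2 AA BB BC.
U+55FCA: 4-byte form → F1 95 BF 8A.
Concatenated (27 bytes): EB A7 A0 E2 95 8C F2 87 8A A1 D6 BA F0 92 81 A8 E2 91 82 F2 AA BB BC F1 95 BF 8A.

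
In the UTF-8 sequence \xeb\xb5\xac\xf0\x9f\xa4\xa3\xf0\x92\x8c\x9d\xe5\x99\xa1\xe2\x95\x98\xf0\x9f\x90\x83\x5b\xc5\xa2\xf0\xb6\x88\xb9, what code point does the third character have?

Offset 0: leading byte 0xEB = 11101011 → 3-byte char #1 = EB B5 AC.
Offset 3: leading byte 0xF0 = 11110000 → 4-byte char #2 = F0 9F A4 A3.
Offset 7: leading byte 0xF0 = 11110000 → 4-byte char #3 = F0 92 8C 9D.
Leading byte 0xF0 = 11110000 matches 11110xxx → 4-byte sequence.
Byte 1: 0xF0 = 11110000, payload 000 (3 bits).
Byte 2: 0x92 = 10010010 (10xxxxxx ✓), payload 010010.
Byte 3: 0x8C = 10001100 (10xxxxxx ✓), payload 001100.
Byte 4: 0x9D = 10011101 (10xxxxxx ✓), payload 011101.
Concatenate: 000010010001100011101 = 0x1231D (21 bits → U+1231D).

U+1231D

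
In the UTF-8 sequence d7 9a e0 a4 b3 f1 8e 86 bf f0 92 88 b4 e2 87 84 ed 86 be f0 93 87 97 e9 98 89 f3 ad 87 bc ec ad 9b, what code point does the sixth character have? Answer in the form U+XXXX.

Offset 0: leading byte 0xD7 = 11010111 → 2-byte char #1 = D7 9A.
Offset 2: leading byte 0xE0 = 11100000 → 3-byte char #2 = E0 A4 B3.
Offset 5: leading byte 0xF1 = 11110001 → 4-byte char #3 = F1 8E 86 BF.
Offset 9: leading byte 0xF0 = 11110000 → 4-byte char #4 = F0 92 88 B4.
Offset 13: leading byte 0xE2 = 11100010 → 3-byte char #5 = E2 87 84.
Offset 16: leading byte 0xED = 11101101 → 3-byte char #6 = ED 86 BE.
Leading byte 0xED = 11101101 matches 1110xxxx → 3-byte sequence.
Byte 1: 0xED = 11101101, payload 1101 (4 bits).
Byte 2: 0x86 = 10000110 (10xxxxxx ✓), payload 000110.
Byte 3: 0xBE = 10111110 (10xxxxxx ✓), payload 111110.
Concatenate: 1101000110111110 = 0xD1BE (16 bits → U+D1BE).

U+D1BE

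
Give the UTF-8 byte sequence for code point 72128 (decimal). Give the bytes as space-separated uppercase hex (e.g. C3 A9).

U+119C0 = 0x119C0 = 72128 decimal. In range U+10000–U+10FFFF → 4-byte form: 11110xxx 10xxxxxx 10xxxxxx 10xxxxxx.
Binary (21 bits): 000010001100111000000.
Split 3+6+6+6: 000 | 010001 | 100111 | 000000.
Byte 1: 11110000 = 0xF0.
Byte 2: 10010001 = 0x91.
Byte 3: 10100111 = 0xA7.
Byte 4: 10000000 = 0x80.

F0 91 A7 80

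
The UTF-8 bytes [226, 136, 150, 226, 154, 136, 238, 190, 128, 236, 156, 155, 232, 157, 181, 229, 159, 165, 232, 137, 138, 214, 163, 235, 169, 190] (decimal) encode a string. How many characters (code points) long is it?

Byte at offset 0: 0xE2 = 11100010 → 3-byte char (#1). Advance 3.
Byte at offset 3: 0xE2 = 11100010 → 3-byte char (#2). Advance 3.
Byte at offset 6: 0xEE = 11101110 → 3-byte char (#3). Advance 3.
Byte at offset 9: 0xEC = 11101100 → 3-byte char (#4). Advance 3.
Byte at offset 12: 0xE8 = 11101000 → 3-byte char (#5). Advance 3.
Byte at offset 15: 0xE5 = 11100101 → 3-byte char (#6). Advance 3.
Byte at offset 18: 0xE8 = 11101000 → 3-byte char (#7). Advance 3.
Byte at offset 21: 0xD6 = 11010110 → 2-byte char (#8). Advance 2.
Byte at offset 23: 0xEB = 11101011 → 3-byte char (#9). Advance 3.
Reached end at offset 26 after 9 code points.

9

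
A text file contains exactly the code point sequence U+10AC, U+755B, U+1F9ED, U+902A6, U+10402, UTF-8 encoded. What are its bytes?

E1 82 AC E7 95 9B F0 9F A7 AD F2 90 8A A6 F0 90 90 82

U+10AC: 3-byte form → E1 82 AC.
U+755B: 3-byte form → E7 95 9B.
U+1F9ED: 4-byte form → F0 9F A7 AD.
U+902A6: 4-byte form → F2 90 8A A6.
U+10402: 4-byte form → F0 90 90 82.
Concatenated (18 bytes): E1 82 AC E7 95 9B F0 9F A7 AD F2 90 8A A6 F0 90 90 82.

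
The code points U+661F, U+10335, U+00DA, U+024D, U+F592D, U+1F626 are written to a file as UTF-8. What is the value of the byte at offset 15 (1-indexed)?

1-indexed offset 15 is 0-indexed offset 14.
U+661F → 3-byte form E6 98 9F at offsets 0–2.
U+10335 → 4-byte form F0 90 8C B5 at offsets 3–6.
U+00DA → 2-byte form C3 9A at offsets 7–8.
U+024D → 2-byte form C9 8D at offsets 9–10.
U+F592D → 4-byte form F3 B5 A4 AD at offsets 11–14.
Offset 14 falls in char 5's range; it's byte 4 of F3 B5 A4 AD = 0xAD.

0xAD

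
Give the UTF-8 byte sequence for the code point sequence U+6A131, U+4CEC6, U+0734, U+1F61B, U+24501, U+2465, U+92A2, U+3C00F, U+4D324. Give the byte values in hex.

U+6A131: 4-byte form → F1 AA 84 B1.
U+4CEC6: 4-byte form → F1 8C BB 86.
U+0734: 2-byte form → DC B4.
U+1F61B: 4-byte form → F0 9F 98 9B.
U+24501: 4-byte form → F0 A4 94 81.
U+2465: 3-byte form → E2 91 A5.
U+92A2: 3-byte form → E9 8A A2.
U+3C00F: 4-byte form → F0 BC 80 8F.
U+4D324: 4-byte form → F1 8D 8C A4.
Concatenated (32 bytes): F1 AA 84 B1 F1 8C BB 86 DC B4 F0 9F 98 9B F0 A4 94 81 E2 91 A5 E9 8A A2 F0 BC 80 8F F1 8D 8C A4.

F1 AA 84 B1 F1 8C BB 86 DC B4 F0 9F 98 9B F0 A4 94 81 E2 91 A5 E9 8A A2 F0 BC 80 8F F1 8D 8C A4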